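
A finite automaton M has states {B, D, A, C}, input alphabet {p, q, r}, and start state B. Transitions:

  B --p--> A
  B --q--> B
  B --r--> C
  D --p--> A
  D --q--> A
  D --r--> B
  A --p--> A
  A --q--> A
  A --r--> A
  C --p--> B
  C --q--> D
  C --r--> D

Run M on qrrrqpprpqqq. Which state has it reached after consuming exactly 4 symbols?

Trace: B -q-> B -r-> C -r-> D -r-> B
After 4 symbols: B.

B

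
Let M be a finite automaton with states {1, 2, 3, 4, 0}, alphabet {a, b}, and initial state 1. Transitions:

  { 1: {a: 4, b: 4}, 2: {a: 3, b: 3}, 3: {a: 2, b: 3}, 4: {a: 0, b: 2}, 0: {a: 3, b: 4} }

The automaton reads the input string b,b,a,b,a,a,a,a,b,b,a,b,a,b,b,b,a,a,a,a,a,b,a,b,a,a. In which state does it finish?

3

1 → 4 → 2 → 3 → 3 → 2 → 3 → 2 → 3 → 3 → 3 → 2 → 3 → 2 → 3 → 3 → 3 → 2 → 3 → 2 → 3 → 2 → 3 → 2 → 3 → 2 → 3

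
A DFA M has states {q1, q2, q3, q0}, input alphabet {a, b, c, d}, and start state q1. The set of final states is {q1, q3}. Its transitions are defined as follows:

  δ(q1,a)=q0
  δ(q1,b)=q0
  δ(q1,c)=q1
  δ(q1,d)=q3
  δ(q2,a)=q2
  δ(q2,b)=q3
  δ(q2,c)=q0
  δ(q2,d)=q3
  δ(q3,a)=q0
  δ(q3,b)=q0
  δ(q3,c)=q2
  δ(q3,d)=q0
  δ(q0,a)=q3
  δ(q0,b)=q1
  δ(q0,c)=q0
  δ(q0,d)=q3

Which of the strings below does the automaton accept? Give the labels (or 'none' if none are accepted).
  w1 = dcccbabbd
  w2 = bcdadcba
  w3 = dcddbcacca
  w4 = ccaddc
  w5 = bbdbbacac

w1, w3

w1: q1 → q3 → q2 → q0 → q0 → q1 → q0 → q1 → q0 → q3  → end q3, accepted
w2: q1 → q0 → q0 → q3 → q0 → q3 → q2 → q3 → q0  → end q0, rejected
w3: q1 → q3 → q2 → q3 → q0 → q1 → q1 → q0 → q0 → q0 → q3  → end q3, accepted
w4: q1 → q1 → q1 → q0 → q3 → q0 → q0  → end q0, rejected
w5: q1 → q0 → q1 → q3 → q0 → q1 → q0 → q0 → q3 → q2  → end q2, rejected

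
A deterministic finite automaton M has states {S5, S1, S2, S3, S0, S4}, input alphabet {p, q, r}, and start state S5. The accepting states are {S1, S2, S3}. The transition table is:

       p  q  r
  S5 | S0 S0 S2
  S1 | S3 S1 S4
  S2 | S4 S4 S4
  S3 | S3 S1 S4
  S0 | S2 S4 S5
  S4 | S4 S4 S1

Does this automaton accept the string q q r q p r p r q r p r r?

start at S5
read 'q': S5 → S0
read 'q': S0 → S4
read 'r': S4 → S1
read 'q': S1 → S1
read 'p': S1 → S3
read 'r': S3 → S4
read 'p': S4 → S4
read 'r': S4 → S1
read 'q': S1 → S1
read 'r': S1 → S4
read 'p': S4 → S4
read 'r': S4 → S1
read 'r': S1 → S4
End state S4 is not accepting.

No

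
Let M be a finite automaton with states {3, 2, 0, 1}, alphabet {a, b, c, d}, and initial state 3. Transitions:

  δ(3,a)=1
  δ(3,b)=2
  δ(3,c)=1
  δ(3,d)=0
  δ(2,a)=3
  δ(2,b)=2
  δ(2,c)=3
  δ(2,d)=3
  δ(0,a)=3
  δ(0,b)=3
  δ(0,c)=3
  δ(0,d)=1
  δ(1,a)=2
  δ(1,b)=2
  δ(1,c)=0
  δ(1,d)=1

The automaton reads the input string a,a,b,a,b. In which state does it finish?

2

start at 3
read 'a': 3 → 1
read 'a': 1 → 2
read 'b': 2 → 2
read 'a': 2 → 3
read 'b': 3 → 2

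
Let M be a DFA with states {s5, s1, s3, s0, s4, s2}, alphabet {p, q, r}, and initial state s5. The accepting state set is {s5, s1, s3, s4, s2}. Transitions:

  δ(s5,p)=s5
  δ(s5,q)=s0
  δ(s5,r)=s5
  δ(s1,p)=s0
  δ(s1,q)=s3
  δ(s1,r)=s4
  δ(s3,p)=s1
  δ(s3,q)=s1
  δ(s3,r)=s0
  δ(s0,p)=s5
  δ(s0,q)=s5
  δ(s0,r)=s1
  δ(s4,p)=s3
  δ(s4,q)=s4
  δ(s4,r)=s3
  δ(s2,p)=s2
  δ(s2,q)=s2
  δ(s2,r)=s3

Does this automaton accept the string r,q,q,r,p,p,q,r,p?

start at s5
read 'r': s5 → s5
read 'q': s5 → s0
read 'q': s0 → s5
read 'r': s5 → s5
read 'p': s5 → s5
read 'p': s5 → s5
read 'q': s5 → s0
read 'r': s0 → s1
read 'p': s1 → s0
End state s0 is not accepting.

No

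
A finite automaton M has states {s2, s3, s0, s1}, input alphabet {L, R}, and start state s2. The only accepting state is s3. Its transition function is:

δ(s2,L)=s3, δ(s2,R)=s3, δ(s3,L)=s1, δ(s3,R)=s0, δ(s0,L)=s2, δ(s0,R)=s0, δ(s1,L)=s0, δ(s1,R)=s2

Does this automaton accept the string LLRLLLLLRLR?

start at s2
read 'L': s2 → s3
read 'L': s3 → s1
read 'R': s1 → s2
read 'L': s2 → s3
read 'L': s3 → s1
read 'L': s1 → s0
read 'L': s0 → s2
read 'L': s2 → s3
read 'R': s3 → s0
read 'L': s0 → s2
read 'R': s2 → s3
End state s3 is accepting.

Yes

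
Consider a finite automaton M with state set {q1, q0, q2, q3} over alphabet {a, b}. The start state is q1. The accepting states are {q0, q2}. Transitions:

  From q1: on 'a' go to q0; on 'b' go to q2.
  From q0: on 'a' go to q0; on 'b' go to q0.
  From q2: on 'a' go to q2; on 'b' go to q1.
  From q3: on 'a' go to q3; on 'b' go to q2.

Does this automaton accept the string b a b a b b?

Trace: q1 -b-> q2 -a-> q2 -b-> q1 -a-> q0 -b-> q0 -b-> q0
End state q0 is accepting.

Yes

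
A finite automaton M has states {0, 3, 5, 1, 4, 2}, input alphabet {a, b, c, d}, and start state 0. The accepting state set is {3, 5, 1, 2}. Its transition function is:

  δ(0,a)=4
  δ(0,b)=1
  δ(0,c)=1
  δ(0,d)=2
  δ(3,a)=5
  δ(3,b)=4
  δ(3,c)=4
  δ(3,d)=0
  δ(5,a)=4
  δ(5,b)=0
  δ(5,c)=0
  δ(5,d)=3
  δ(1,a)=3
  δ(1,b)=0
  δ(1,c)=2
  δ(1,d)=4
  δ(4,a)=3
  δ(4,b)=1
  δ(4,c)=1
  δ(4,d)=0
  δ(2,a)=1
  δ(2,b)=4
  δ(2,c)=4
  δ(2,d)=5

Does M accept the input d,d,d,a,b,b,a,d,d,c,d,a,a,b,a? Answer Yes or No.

Yes

start at 0
read 'd': 0 → 2
read 'd': 2 → 5
read 'd': 5 → 3
read 'a': 3 → 5
read 'b': 5 → 0
read 'b': 0 → 1
read 'a': 1 → 3
read 'd': 3 → 0
read 'd': 0 → 2
read 'c': 2 → 4
read 'd': 4 → 0
read 'a': 0 → 4
read 'a': 4 → 3
read 'b': 3 → 4
read 'a': 4 → 3
End state 3 is accepting.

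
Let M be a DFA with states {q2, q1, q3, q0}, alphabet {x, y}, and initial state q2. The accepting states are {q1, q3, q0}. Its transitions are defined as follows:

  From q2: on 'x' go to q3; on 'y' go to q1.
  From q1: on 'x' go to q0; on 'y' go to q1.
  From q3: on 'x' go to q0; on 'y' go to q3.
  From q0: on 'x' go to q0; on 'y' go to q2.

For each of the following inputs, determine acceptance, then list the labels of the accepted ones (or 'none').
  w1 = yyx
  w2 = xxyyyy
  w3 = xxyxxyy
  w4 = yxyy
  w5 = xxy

w1: Trace: q2 -y-> q1 -y-> q1 -x-> q0  → end q0, accepted
w2: Trace: q2 -x-> q3 -x-> q0 -y-> q2 -y-> q1 -y-> q1 -y-> q1  → end q1, accepted
w3: Trace: q2 -x-> q3 -x-> q0 -y-> q2 -x-> q3 -x-> q0 -y-> q2 -y-> q1  → end q1, accepted
w4: Trace: q2 -y-> q1 -x-> q0 -y-> q2 -y-> q1  → end q1, accepted
w5: Trace: q2 -x-> q3 -x-> q0 -y-> q2  → end q2, rejected

w1, w2, w3, w4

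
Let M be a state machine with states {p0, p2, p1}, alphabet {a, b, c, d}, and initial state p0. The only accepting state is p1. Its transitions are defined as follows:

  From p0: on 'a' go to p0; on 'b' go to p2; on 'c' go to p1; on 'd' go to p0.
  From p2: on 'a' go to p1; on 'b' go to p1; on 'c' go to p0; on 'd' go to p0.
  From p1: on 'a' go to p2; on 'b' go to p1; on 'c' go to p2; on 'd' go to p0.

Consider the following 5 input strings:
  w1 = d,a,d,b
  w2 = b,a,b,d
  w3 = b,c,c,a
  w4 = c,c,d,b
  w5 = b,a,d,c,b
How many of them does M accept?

1

w1: Trace: p0 -d-> p0 -a-> p0 -d-> p0 -b-> p2  → end p2, rejected
w2: Trace: p0 -b-> p2 -a-> p1 -b-> p1 -d-> p0  → end p0, rejected
w3: Trace: p0 -b-> p2 -c-> p0 -c-> p1 -a-> p2  → end p2, rejected
w4: Trace: p0 -c-> p1 -c-> p2 -d-> p0 -b-> p2  → end p2, rejected
w5: Trace: p0 -b-> p2 -a-> p1 -d-> p0 -c-> p1 -b-> p1  → end p1, accepted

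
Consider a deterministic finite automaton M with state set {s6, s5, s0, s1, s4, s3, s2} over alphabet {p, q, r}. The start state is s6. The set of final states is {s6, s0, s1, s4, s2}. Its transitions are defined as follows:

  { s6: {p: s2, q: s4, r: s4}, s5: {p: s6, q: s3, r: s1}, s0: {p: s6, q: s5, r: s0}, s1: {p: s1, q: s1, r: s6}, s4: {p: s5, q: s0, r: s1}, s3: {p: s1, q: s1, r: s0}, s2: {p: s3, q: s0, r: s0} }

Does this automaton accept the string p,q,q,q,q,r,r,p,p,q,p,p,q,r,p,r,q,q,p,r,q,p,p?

Yes

s6 → s2 → s0 → s5 → s3 → s1 → s6 → s4 → s5 → s6 → s4 → s5 → s6 → s4 → s1 → s1 → s6 → s4 → s0 → s6 → s4 → s0 → s6 → s2
End state s2 is accepting.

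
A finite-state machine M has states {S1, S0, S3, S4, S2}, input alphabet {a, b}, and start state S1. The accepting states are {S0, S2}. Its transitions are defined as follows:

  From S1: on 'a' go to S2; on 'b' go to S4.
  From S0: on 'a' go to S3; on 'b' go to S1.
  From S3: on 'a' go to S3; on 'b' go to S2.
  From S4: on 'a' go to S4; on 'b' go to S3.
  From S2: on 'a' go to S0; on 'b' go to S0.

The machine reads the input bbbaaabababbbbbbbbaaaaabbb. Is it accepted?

S1 → S4 → S3 → S2 → S0 → S3 → S3 → S2 → S0 → S1 → S2 → S0 → S1 → S4 → S3 → S2 → S0 → S1 → S4 → S4 → S4 → S4 → S4 → S4 → S3 → S2 → S0
End state S0 is accepting.

Yes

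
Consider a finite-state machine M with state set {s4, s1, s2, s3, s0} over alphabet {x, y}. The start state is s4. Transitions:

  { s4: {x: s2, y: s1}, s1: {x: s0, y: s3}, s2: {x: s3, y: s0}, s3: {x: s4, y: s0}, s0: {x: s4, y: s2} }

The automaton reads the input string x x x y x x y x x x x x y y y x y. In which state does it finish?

Trace: s4 -x-> s2 -x-> s3 -x-> s4 -y-> s1 -x-> s0 -x-> s4 -y-> s1 -x-> s0 -x-> s4 -x-> s2 -x-> s3 -x-> s4 -y-> s1 -y-> s3 -y-> s0 -x-> s4 -y-> s1

s1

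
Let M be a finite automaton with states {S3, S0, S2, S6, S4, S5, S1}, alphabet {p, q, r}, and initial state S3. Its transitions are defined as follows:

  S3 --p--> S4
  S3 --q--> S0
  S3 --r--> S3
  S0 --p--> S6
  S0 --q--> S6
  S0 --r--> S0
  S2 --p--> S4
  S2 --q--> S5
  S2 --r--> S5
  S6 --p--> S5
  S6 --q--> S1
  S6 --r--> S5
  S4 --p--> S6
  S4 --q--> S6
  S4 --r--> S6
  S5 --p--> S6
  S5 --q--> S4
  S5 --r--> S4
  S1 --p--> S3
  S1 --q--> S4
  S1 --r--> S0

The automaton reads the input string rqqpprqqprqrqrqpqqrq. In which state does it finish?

S4

Trace: S3 -r-> S3 -q-> S0 -q-> S6 -p-> S5 -p-> S6 -r-> S5 -q-> S4 -q-> S6 -p-> S5 -r-> S4 -q-> S6 -r-> S5 -q-> S4 -r-> S6 -q-> S1 -p-> S3 -q-> S0 -q-> S6 -r-> S5 -q-> S4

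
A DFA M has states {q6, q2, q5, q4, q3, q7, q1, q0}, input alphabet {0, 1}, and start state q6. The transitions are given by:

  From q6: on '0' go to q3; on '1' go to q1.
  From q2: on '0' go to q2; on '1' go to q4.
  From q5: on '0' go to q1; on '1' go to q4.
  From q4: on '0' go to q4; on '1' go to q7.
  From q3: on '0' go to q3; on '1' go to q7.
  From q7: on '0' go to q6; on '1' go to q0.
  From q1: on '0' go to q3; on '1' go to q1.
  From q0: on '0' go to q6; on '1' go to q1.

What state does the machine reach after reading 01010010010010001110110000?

q6 → q3 → q7 → q6 → q1 → q3 → q3 → q7 → q6 → q3 → q7 → q6 → q3 → q7 → q6 → q3 → q3 → q7 → q0 → q1 → q3 → q7 → q0 → q6 → q3 → q3 → q3

q3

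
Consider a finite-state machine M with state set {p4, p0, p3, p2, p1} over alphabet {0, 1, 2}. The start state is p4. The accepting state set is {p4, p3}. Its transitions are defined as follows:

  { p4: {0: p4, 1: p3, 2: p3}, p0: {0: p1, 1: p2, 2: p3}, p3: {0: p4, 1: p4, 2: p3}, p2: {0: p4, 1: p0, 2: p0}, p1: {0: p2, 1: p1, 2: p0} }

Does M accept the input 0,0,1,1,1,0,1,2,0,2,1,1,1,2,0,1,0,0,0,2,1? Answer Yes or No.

start at p4
read '0': p4 → p4
read '0': p4 → p4
read '1': p4 → p3
read '1': p3 → p4
read '1': p4 → p3
read '0': p3 → p4
read '1': p4 → p3
read '2': p3 → p3
read '0': p3 → p4
read '2': p4 → p3
read '1': p3 → p4
read '1': p4 → p3
read '1': p3 → p4
read '2': p4 → p3
read '0': p3 → p4
read '1': p4 → p3
read '0': p3 → p4
read '0': p4 → p4
read '0': p4 → p4
read '2': p4 → p3
read '1': p3 → p4
End state p4 is accepting.

Yes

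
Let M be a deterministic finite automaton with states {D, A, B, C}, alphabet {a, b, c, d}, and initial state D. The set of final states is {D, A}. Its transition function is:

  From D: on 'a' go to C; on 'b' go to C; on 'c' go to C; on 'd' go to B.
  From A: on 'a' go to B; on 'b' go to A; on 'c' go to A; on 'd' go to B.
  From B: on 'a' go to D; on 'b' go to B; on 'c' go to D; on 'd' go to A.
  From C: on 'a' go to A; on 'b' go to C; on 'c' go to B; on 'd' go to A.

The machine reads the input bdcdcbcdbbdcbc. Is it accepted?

D → C → A → A → B → D → C → B → A → A → A → B → D → C → B
End state B is not accepting.

No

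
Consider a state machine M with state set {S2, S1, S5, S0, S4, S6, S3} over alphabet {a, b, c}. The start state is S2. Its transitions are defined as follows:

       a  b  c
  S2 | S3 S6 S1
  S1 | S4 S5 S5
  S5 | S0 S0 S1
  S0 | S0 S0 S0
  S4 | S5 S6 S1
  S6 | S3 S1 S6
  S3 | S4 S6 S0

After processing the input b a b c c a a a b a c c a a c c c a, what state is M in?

S0

Trace: S2 -b-> S6 -a-> S3 -b-> S6 -c-> S6 -c-> S6 -a-> S3 -a-> S4 -a-> S5 -b-> S0 -a-> S0 -c-> S0 -c-> S0 -a-> S0 -a-> S0 -c-> S0 -c-> S0 -c-> S0 -a-> S0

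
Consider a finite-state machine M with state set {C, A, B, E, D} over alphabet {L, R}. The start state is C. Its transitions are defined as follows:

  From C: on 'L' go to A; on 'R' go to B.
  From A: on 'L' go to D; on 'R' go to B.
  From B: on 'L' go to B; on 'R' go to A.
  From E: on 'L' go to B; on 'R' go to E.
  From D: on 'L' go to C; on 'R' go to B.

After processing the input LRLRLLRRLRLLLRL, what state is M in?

D

C → A → B → B → A → D → C → B → A → D → B → B → B → B → A → D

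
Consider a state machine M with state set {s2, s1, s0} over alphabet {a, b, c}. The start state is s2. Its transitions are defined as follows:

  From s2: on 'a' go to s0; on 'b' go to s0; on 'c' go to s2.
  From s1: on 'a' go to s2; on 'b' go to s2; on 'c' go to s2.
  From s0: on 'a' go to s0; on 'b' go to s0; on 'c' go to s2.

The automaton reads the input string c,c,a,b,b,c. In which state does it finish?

Trace: s2 -c-> s2 -c-> s2 -a-> s0 -b-> s0 -b-> s0 -c-> s2

s2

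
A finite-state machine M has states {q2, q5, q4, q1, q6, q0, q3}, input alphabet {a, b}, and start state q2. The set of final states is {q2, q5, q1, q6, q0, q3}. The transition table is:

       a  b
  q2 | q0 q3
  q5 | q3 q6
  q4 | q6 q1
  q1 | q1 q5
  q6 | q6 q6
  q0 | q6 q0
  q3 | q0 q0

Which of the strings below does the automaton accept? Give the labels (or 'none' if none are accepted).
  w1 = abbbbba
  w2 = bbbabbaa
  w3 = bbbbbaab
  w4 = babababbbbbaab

w1, w2, w3, w4

w1: Trace: q2 -a-> q0 -b-> q0 -b-> q0 -b-> q0 -b-> q0 -b-> q0 -a-> q6  → end q6, accepted
w2: Trace: q2 -b-> q3 -b-> q0 -b-> q0 -a-> q6 -b-> q6 -b-> q6 -a-> q6 -a-> q6  → end q6, accepted
w3: Trace: q2 -b-> q3 -b-> q0 -b-> q0 -b-> q0 -b-> q0 -a-> q6 -a-> q6 -b-> q6  → end q6, accepted
w4: Trace: q2 -b-> q3 -a-> q0 -b-> q0 -a-> q6 -b-> q6 -a-> q6 -b-> q6 -b-> q6 -b-> q6 -b-> q6 -b-> q6 -a-> q6 -a-> q6 -b-> q6  → end q6, accepted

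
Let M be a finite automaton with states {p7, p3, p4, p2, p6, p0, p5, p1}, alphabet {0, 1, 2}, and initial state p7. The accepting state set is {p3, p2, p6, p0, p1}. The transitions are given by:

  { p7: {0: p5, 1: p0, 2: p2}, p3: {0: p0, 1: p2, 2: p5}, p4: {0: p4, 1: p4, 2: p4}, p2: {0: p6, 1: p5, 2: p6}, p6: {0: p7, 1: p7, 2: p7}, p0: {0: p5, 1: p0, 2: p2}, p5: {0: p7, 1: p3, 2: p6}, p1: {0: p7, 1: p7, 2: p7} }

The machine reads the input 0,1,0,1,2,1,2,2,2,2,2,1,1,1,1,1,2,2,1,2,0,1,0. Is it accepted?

Trace: p7 -0-> p5 -1-> p3 -0-> p0 -1-> p0 -2-> p2 -1-> p5 -2-> p6 -2-> p7 -2-> p2 -2-> p6 -2-> p7 -1-> p0 -1-> p0 -1-> p0 -1-> p0 -1-> p0 -2-> p2 -2-> p6 -1-> p7 -2-> p2 -0-> p6 -1-> p7 -0-> p5
End state p5 is not accepting.

No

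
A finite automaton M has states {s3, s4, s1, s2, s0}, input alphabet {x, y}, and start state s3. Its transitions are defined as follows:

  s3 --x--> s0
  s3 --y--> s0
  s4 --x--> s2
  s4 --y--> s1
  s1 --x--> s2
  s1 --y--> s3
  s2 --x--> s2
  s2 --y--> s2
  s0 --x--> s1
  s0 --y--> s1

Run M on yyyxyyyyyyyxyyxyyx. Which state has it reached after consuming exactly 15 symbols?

s3 → s0 → s1 → s3 → s0 → s1 → s3 → s0 → s1 → s3 → s0 → s1 → s2 → s2 → s2 → s2
After 15 symbols: s2.

s2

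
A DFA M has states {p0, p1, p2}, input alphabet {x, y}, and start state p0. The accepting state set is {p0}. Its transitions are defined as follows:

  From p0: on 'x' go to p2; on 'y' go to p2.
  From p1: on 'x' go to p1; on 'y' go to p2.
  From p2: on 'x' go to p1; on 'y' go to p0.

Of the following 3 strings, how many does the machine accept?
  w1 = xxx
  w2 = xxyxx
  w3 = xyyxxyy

w1: p0 → p2 → p1 → p1  → end p1, rejected
w2: p0 → p2 → p1 → p2 → p1 → p1  → end p1, rejected
w3: p0 → p2 → p0 → p2 → p1 → p1 → p2 → p0  → end p0, accepted

1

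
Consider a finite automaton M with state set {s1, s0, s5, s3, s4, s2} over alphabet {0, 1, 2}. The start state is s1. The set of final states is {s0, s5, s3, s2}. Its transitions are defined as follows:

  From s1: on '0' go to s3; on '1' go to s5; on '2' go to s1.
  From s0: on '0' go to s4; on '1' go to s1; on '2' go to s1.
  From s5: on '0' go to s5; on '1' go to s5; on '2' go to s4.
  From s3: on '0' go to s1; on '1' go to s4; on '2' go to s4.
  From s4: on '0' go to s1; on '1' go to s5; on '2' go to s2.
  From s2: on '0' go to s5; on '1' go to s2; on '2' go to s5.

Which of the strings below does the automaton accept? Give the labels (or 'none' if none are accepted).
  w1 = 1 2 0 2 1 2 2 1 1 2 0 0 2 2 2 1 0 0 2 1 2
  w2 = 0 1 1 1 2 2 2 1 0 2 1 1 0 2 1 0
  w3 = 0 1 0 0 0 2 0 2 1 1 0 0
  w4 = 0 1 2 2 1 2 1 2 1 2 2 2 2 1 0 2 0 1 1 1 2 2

w1: s1 → s5 → s4 → s1 → s1 → s5 → s4 → s2 → s2 → s2 → s5 → s5 → s5 → s4 → s2 → s5 → s5 → s5 → s5 → s4 → s5 → s4  → end s4, rejected
w2: s1 → s3 → s4 → s5 → s5 → s4 → s2 → s5 → s5 → s5 → s4 → s5 → s5 → s5 → s4 → s5 → s5  → end s5, accepted
w3: s1 → s3 → s4 → s1 → s3 → s1 → s1 → s3 → s4 → s5 → s5 → s5 → s5  → end s5, accepted
w4: s1 → s3 → s4 → s2 → s5 → s5 → s4 → s5 → s4 → s5 → s4 → s2 → s5 → s4 → s5 → s5 → s4 → s1 → s5 → s5 → s5 → s4 → s2  → end s2, accepted

w2, w3, w4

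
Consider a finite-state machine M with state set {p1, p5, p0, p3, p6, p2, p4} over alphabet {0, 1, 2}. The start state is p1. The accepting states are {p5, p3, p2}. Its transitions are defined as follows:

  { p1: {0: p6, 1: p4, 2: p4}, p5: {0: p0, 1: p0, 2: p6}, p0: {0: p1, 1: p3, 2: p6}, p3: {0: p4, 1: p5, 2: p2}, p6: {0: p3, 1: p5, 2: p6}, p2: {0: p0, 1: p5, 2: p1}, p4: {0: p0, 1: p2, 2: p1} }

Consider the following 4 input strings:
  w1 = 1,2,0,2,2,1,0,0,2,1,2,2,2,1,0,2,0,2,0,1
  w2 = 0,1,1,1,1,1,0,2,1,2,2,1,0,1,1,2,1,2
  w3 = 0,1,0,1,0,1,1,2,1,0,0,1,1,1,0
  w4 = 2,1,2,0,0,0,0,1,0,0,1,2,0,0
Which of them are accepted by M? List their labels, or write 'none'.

w1

w1:
  start at p1
  read '1': p1 → p4
  read '2': p4 → p1
  read '0': p1 → p6
  read '2': p6 → p6
  read '2': p6 → p6
  read '1': p6 → p5
  read '0': p5 → p0
  read '0': p0 → p1
  read '2': p1 → p4
  read '1': p4 → p2
  read '2': p2 → p1
  read '2': p1 → p4
  read '2': p4 → p1
  read '1': p1 → p4
  read '0': p4 → p0
  read '2': p0 → p6
  read '0': p6 → p3
  read '2': p3 → p2
  read '0': p2 → p0
  read '1': p0 → p3
  end p3, accepted
w2:
  start at p1
  read '0': p1 → p6
  read '1': p6 → p5
  read '1': p5 → p0
  read '1': p0 → p3
  read '1': p3 → p5
  read '1': p5 → p0
  read '0': p0 → p1
  read '2': p1 → p4
  read '1': p4 → p2
  read '2': p2 → p1
  read '2': p1 → p4
  read '1': p4 → p2
  read '0': p2 → p0
  read '1': p0 → p3
  read '1': p3 → p5
  read '2': p5 → p6
  read '1': p6 → p5
  read '2': p5 → p6
  end p6, rejected
w3:
  start at p1
  read '0': p1 → p6
  read '1': p6 → p5
  read '0': p5 → p0
  read '1': p0 → p3
  read '0': p3 → p4
  read '1': p4 → p2
  read '1': p2 → p5
  read '2': p5 → p6
  read '1': p6 → p5
  read '0': p5 → p0
  read '0': p0 → p1
  read '1': p1 → p4
  read '1': p4 → p2
  read '1': p2 → p5
  read '0': p5 → p0
  end p0, rejected
w4:
  start at p1
  read '2': p1 → p4
  read '1': p4 → p2
  read '2': p2 → p1
  read '0': p1 → p6
  read '0': p6 → p3
  read '0': p3 → p4
  read '0': p4 → p0
  read '1': p0 → p3
  read '0': p3 → p4
  read '0': p4 → p0
  read '1': p0 → p3
  read '2': p3 → p2
  read '0': p2 → p0
  read '0': p0 → p1
  end p1, rejected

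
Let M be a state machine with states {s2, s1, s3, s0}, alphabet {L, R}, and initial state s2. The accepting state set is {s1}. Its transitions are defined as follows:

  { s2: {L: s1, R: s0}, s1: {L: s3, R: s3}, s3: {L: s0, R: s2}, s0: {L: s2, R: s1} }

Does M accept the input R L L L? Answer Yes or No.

Trace: s2 -R-> s0 -L-> s2 -L-> s1 -L-> s3
End state s3 is not accepting.

No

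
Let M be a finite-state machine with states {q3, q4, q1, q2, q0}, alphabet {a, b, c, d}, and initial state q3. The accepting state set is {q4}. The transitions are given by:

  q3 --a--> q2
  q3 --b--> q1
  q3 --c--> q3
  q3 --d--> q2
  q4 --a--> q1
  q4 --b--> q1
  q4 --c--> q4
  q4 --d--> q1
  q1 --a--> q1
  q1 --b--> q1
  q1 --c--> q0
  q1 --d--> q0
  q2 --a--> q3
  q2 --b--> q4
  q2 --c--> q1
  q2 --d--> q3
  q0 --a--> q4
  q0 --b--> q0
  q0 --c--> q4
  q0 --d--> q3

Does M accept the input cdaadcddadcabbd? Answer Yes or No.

No

start at q3
read 'c': q3 → q3
read 'd': q3 → q2
read 'a': q2 → q3
read 'a': q3 → q2
read 'd': q2 → q3
read 'c': q3 → q3
read 'd': q3 → q2
read 'd': q2 → q3
read 'a': q3 → q2
read 'd': q2 → q3
read 'c': q3 → q3
read 'a': q3 → q2
read 'b': q2 → q4
read 'b': q4 → q1
read 'd': q1 → q0
End state q0 is not accepting.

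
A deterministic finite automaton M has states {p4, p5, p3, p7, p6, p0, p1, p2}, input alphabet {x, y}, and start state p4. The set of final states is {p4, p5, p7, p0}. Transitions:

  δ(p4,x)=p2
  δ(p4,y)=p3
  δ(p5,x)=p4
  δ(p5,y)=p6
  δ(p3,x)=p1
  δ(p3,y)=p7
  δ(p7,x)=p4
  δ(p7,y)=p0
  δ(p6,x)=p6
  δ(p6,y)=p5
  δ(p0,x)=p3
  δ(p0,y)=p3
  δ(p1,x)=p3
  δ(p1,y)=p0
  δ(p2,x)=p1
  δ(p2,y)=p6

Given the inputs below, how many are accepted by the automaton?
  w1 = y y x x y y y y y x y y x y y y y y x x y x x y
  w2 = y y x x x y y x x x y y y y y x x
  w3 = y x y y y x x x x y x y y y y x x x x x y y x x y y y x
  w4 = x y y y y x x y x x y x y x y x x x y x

2

w1: p4 → p3 → p7 → p4 → p2 → p6 → p5 → p6 → p5 → p6 → p6 → p5 → p6 → p6 → p5 → p6 → p5 → p6 → p5 → p4 → p2 → p6 → p6 → p6 → p5  → end p5, accepted
w2: p4 → p3 → p7 → p4 → p2 → p1 → p0 → p3 → p1 → p3 → p1 → p0 → p3 → p7 → p0 → p3 → p1 → p3  → end p3, rejected
w3: p4 → p3 → p1 → p0 → p3 → p7 → p4 → p2 → p1 → p3 → p7 → p4 → p3 → p7 → p0 → p3 → p1 → p3 → p1 → p3 → p1 → p0 → p3 → p1 → p3 → p7 → p0 → p3 → p1  → end p1, rejected
w4: p4 → p2 → p6 → p5 → p6 → p5 → p4 → p2 → p6 → p6 → p6 → p5 → p4 → p3 → p1 → p0 → p3 → p1 → p3 → p7 → p4  → end p4, accepted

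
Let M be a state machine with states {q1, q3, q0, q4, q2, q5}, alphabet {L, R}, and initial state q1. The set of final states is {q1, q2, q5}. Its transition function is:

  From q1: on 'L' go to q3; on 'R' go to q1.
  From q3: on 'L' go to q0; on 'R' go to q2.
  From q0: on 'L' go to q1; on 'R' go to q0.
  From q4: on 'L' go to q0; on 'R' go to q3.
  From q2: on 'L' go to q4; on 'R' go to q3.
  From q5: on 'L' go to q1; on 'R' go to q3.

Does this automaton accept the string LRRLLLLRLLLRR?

No

Trace: q1 -L-> q3 -R-> q2 -R-> q3 -L-> q0 -L-> q1 -L-> q3 -L-> q0 -R-> q0 -L-> q1 -L-> q3 -L-> q0 -R-> q0 -R-> q0
End state q0 is not accepting.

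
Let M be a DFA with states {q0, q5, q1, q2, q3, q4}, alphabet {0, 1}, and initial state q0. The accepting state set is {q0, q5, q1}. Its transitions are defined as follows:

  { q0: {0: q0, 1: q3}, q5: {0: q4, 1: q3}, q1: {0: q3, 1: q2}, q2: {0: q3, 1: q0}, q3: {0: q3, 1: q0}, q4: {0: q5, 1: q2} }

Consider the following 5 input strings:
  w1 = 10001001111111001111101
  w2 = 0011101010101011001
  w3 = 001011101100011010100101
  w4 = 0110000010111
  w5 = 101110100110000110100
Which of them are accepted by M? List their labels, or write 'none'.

w1: Trace: q0 -1-> q3 -0-> q3 -0-> q3 -0-> q3 -1-> q0 -0-> q0 -0-> q0 -1-> q3 -1-> q0 -1-> q3 -1-> q0 -1-> q3 -1-> q0 -1-> q3 -0-> q3 -0-> q3 -1-> q0 -1-> q3 -1-> q0 -1-> q3 -1-> q0 -0-> q0 -1-> q3  → end q3, rejected
w2: Trace: q0 -0-> q0 -0-> q0 -1-> q3 -1-> q0 -1-> q3 -0-> q3 -1-> q0 -0-> q0 -1-> q3 -0-> q3 -1-> q0 -0-> q0 -1-> q3 -0-> q3 -1-> q0 -1-> q3 -0-> q3 -0-> q3 -1-> q0  → end q0, accepted
w3: Trace: q0 -0-> q0 -0-> q0 -1-> q3 -0-> q3 -1-> q0 -1-> q3 -1-> q0 -0-> q0 -1-> q3 -1-> q0 -0-> q0 -0-> q0 -0-> q0 -1-> q3 -1-> q0 -0-> q0 -1-> q3 -0-> q3 -1-> q0 -0-> q0 -0-> q0 -1-> q3 -0-> q3 -1-> q0  → end q0, accepted
w4: Trace: q0 -0-> q0 -1-> q3 -1-> q0 -0-> q0 -0-> q0 -0-> q0 -0-> q0 -0-> q0 -1-> q3 -0-> q3 -1-> q0 -1-> q3 -1-> q0  → end q0, accepted
w5: Trace: q0 -1-> q3 -0-> q3 -1-> q0 -1-> q3 -1-> q0 -0-> q0 -1-> q3 -0-> q3 -0-> q3 -1-> q0 -1-> q3 -0-> q3 -0-> q3 -0-> q3 -0-> q3 -1-> q0 -1-> q3 -0-> q3 -1-> q0 -0-> q0 -0-> q0  → end q0, accepted

w2, w3, w4, w5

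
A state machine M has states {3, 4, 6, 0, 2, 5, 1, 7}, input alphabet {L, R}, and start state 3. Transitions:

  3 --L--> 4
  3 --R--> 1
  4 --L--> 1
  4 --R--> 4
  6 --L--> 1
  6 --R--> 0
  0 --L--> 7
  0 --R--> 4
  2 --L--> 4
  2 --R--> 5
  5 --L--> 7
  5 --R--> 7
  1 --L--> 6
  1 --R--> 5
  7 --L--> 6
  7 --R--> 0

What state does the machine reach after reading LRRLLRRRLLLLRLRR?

Trace: 3 -L-> 4 -R-> 4 -R-> 4 -L-> 1 -L-> 6 -R-> 0 -R-> 4 -R-> 4 -L-> 1 -L-> 6 -L-> 1 -L-> 6 -R-> 0 -L-> 7 -R-> 0 -R-> 4

4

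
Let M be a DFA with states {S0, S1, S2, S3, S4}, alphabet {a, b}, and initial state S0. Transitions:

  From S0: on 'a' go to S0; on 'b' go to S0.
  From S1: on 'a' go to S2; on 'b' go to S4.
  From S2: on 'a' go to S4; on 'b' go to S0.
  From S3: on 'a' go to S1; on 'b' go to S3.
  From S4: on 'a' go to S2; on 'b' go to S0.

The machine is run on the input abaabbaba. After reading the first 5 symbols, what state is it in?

S0

start at S0
read 'a': S0 → S0
read 'b': S0 → S0
read 'a': S0 → S0
read 'a': S0 → S0
read 'b': S0 → S0
After 5 symbols: S0.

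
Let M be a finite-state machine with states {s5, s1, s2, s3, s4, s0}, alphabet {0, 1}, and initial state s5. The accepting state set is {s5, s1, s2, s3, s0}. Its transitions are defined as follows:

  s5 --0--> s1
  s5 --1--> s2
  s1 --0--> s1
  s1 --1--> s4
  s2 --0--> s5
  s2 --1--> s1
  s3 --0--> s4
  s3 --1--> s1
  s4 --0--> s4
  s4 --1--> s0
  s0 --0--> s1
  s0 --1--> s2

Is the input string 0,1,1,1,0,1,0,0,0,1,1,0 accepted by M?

s5 → s1 → s4 → s0 → s2 → s5 → s2 → s5 → s1 → s1 → s4 → s0 → s1
End state s1 is accepting.

Yes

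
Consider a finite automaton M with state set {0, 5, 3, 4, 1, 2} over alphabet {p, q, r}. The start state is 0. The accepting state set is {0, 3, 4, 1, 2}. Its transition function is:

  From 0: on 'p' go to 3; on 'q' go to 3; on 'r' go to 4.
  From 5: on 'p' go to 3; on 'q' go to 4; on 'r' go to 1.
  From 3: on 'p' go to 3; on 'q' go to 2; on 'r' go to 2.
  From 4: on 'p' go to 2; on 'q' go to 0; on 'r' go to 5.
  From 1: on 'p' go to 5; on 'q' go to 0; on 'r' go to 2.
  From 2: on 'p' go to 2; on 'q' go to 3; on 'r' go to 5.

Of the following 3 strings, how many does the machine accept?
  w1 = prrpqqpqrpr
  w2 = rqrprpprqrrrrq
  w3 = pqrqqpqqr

w1:
  start at 0
  read 'p': 0 → 3
  read 'r': 3 → 2
  read 'r': 2 → 5
  read 'p': 5 → 3
  read 'q': 3 → 2
  read 'q': 2 → 3
  read 'p': 3 → 3
  read 'q': 3 → 2
  read 'r': 2 → 5
  read 'p': 5 → 3
  read 'r': 3 → 2
  end 2, accepted
w2:
  start at 0
  read 'r': 0 → 4
  read 'q': 4 → 0
  read 'r': 0 → 4
  read 'p': 4 → 2
  read 'r': 2 → 5
  read 'p': 5 → 3
  read 'p': 3 → 3
  read 'r': 3 → 2
  read 'q': 2 → 3
  read 'r': 3 → 2
  read 'r': 2 → 5
  read 'r': 5 → 1
  read 'r': 1 → 2
  read 'q': 2 → 3
  end 3, accepted
w3:
  start at 0
  read 'p': 0 → 3
  read 'q': 3 → 2
  read 'r': 2 → 5
  read 'q': 5 → 4
  read 'q': 4 → 0
  read 'p': 0 → 3
  read 'q': 3 → 2
  read 'q': 2 → 3
  read 'r': 3 → 2
  end 2, accepted

3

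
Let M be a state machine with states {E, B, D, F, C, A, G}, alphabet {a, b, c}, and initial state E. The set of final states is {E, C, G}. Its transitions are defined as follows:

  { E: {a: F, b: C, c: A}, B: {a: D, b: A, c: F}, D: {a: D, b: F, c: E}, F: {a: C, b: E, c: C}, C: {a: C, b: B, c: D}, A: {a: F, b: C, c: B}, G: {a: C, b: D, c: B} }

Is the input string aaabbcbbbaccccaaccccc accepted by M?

E → F → C → C → B → A → B → A → C → B → D → E → A → B → F → C → C → D → E → A → B → F
End state F is not accepting.

No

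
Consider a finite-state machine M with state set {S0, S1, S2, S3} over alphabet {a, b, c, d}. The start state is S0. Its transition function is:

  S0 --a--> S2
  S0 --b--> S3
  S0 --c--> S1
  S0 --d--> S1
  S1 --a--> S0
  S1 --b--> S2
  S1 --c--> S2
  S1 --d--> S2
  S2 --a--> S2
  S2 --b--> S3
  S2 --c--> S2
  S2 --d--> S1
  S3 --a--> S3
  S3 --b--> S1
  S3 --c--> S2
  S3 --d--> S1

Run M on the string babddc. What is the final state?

S0 → S3 → S3 → S1 → S2 → S1 → S2

S2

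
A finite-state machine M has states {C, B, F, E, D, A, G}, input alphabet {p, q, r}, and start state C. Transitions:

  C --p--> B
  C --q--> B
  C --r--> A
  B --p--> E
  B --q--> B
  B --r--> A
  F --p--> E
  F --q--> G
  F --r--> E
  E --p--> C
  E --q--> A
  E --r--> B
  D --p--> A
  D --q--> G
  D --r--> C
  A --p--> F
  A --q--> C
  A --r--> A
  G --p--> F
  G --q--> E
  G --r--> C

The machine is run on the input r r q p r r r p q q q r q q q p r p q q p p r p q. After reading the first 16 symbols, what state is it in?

E

start at C
read 'r': C → A
read 'r': A → A
read 'q': A → C
read 'p': C → B
read 'r': B → A
read 'r': A → A
read 'r': A → A
read 'p': A → F
read 'q': F → G
read 'q': G → E
read 'q': E → A
read 'r': A → A
read 'q': A → C
read 'q': C → B
read 'q': B → B
read 'p': B → E
After 16 symbols: E.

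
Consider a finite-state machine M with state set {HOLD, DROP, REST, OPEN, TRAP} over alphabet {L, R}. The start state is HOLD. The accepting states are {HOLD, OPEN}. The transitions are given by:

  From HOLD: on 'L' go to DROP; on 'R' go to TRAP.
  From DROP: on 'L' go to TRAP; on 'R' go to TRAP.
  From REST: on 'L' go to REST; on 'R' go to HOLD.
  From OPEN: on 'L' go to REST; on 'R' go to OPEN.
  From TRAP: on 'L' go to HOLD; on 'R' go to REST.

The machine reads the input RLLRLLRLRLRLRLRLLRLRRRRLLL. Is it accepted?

No

start at HOLD
read 'R': HOLD → TRAP
read 'L': TRAP → HOLD
read 'L': HOLD → DROP
read 'R': DROP → TRAP
read 'L': TRAP → HOLD
read 'L': HOLD → DROP
read 'R': DROP → TRAP
read 'L': TRAP → HOLD
read 'R': HOLD → TRAP
read 'L': TRAP → HOLD
read 'R': HOLD → TRAP
read 'L': TRAP → HOLD
read 'R': HOLD → TRAP
read 'L': TRAP → HOLD
read 'R': HOLD → TRAP
read 'L': TRAP → HOLD
read 'L': HOLD → DROP
read 'R': DROP → TRAP
read 'L': TRAP → HOLD
read 'R': HOLD → TRAP
read 'R': TRAP → REST
read 'R': REST → HOLD
read 'R': HOLD → TRAP
read 'L': TRAP → HOLD
read 'L': HOLD → DROP
read 'L': DROP → TRAP
End state TRAP is not accepting.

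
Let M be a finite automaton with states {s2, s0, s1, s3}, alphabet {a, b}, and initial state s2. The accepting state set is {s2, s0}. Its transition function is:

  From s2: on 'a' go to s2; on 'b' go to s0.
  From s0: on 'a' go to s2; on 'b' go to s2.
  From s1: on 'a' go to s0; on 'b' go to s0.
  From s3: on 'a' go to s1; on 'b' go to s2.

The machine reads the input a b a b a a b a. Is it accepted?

Trace: s2 -a-> s2 -b-> s0 -a-> s2 -b-> s0 -a-> s2 -a-> s2 -b-> s0 -a-> s2
End state s2 is accepting.

Yes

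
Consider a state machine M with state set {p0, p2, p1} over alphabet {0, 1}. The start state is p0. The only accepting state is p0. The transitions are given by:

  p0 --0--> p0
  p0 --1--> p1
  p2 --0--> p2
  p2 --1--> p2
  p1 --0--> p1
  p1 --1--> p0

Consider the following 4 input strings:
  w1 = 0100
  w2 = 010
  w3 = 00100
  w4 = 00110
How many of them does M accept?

1

w1:
  start at p0
  read '0': p0 → p0
  read '1': p0 → p1
  read '0': p1 → p1
  read '0': p1 → p1
  end p1, rejected
w2:
  start at p0
  read '0': p0 → p0
  read '1': p0 → p1
  read '0': p1 → p1
  end p1, rejected
w3:
  start at p0
  read '0': p0 → p0
  read '0': p0 → p0
  read '1': p0 → p1
  read '0': p1 → p1
  read '0': p1 → p1
  end p1, rejected
w4:
  start at p0
  read '0': p0 → p0
  read '0': p0 → p0
  read '1': p0 → p1
  read '1': p1 → p0
  read '0': p0 → p0
  end p0, accepted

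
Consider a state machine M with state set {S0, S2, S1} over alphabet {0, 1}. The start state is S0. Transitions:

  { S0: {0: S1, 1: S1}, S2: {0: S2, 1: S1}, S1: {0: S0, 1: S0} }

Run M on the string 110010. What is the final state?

S0

start at S0
read '1': S0 → S1
read '1': S1 → S0
read '0': S0 → S1
read '0': S1 → S0
read '1': S0 → S1
read '0': S1 → S0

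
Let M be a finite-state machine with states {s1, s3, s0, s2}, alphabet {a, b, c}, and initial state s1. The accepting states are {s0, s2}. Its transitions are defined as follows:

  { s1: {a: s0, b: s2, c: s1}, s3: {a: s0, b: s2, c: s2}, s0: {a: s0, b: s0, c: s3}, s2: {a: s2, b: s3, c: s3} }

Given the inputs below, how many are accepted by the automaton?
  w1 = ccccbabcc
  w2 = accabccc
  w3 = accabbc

1

w1:
  start at s1
  read 'c': s1 → s1
  read 'c': s1 → s1
  read 'c': s1 → s1
  read 'c': s1 → s1
  read 'b': s1 → s2
  read 'a': s2 → s2
  read 'b': s2 → s3
  read 'c': s3 → s2
  read 'c': s2 → s3
  end s3, rejected
w2:
  start at s1
  read 'a': s1 → s0
  read 'c': s0 → s3
  read 'c': s3 → s2
  read 'a': s2 → s2
  read 'b': s2 → s3
  read 'c': s3 → s2
  read 'c': s2 → s3
  read 'c': s3 → s2
  end s2, accepted
w3:
  start at s1
  read 'a': s1 → s0
  read 'c': s0 → s3
  read 'c': s3 → s2
  read 'a': s2 → s2
  read 'b': s2 → s3
  read 'b': s3 → s2
  read 'c': s2 → s3
  end s3, rejected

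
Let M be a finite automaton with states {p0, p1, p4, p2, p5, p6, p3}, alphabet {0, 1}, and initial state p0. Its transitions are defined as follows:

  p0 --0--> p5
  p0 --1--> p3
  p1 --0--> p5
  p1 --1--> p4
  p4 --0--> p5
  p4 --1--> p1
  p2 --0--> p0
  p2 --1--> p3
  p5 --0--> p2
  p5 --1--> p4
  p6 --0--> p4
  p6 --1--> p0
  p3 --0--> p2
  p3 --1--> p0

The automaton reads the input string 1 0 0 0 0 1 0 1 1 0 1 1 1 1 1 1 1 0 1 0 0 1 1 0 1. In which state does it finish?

p4

p0 → p3 → p2 → p0 → p5 → p2 → p3 → p2 → p3 → p0 → p5 → p4 → p1 → p4 → p1 → p4 → p1 → p4 → p5 → p4 → p5 → p2 → p3 → p0 → p5 → p4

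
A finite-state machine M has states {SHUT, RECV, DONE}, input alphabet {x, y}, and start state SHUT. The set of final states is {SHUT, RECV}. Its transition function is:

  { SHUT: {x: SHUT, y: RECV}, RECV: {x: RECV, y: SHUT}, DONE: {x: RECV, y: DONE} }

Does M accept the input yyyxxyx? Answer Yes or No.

Trace: SHUT -y-> RECV -y-> SHUT -y-> RECV -x-> RECV -x-> RECV -y-> SHUT -x-> SHUT
End state SHUT is accepting.

Yes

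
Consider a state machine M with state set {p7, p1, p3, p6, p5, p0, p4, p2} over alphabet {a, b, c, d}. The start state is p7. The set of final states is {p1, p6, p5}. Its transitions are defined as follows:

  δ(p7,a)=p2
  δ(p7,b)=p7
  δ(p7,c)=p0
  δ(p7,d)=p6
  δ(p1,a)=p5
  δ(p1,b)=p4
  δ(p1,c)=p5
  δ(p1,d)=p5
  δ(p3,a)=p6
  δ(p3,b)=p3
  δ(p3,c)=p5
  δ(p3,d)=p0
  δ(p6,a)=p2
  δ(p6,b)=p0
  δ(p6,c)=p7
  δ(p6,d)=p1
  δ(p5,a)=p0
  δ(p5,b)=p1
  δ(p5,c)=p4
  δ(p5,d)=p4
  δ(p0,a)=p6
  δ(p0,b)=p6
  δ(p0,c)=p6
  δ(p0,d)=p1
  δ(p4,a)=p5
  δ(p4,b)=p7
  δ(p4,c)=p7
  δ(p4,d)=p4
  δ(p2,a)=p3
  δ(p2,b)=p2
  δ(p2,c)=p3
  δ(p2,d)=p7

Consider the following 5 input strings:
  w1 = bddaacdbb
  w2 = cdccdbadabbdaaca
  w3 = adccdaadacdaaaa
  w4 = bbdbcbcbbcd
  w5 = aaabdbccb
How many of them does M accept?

2

w1: Trace: p7 -b-> p7 -d-> p6 -d-> p1 -a-> p5 -a-> p0 -c-> p6 -d-> p1 -b-> p4 -b-> p7  → end p7, rejected
w2: Trace: p7 -c-> p0 -d-> p1 -c-> p5 -c-> p4 -d-> p4 -b-> p7 -a-> p2 -d-> p7 -a-> p2 -b-> p2 -b-> p2 -d-> p7 -a-> p2 -a-> p3 -c-> p5 -a-> p0  → end p0, rejected
w3: Trace: p7 -a-> p2 -d-> p7 -c-> p0 -c-> p6 -d-> p1 -a-> p5 -a-> p0 -d-> p1 -a-> p5 -c-> p4 -d-> p4 -a-> p5 -a-> p0 -a-> p6 -a-> p2  → end p2, rejected
w4: Trace: p7 -b-> p7 -b-> p7 -d-> p6 -b-> p0 -c-> p6 -b-> p0 -c-> p6 -b-> p0 -b-> p6 -c-> p7 -d-> p6  → end p6, accepted
w5: Trace: p7 -a-> p2 -a-> p3 -a-> p6 -b-> p0 -d-> p1 -b-> p4 -c-> p7 -c-> p0 -b-> p6  → end p6, accepted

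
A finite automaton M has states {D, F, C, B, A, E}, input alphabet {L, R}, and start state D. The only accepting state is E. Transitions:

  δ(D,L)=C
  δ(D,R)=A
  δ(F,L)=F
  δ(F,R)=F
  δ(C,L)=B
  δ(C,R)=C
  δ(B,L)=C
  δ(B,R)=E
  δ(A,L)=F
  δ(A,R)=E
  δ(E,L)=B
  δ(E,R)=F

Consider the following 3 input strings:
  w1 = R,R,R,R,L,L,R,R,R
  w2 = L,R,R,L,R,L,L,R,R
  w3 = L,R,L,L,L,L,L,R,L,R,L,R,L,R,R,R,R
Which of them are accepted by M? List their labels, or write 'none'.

w1: Trace: D -R-> A -R-> E -R-> F -R-> F -L-> F -L-> F -R-> F -R-> F -R-> F  → end F, rejected
w2: Trace: D -L-> C -R-> C -R-> C -L-> B -R-> E -L-> B -L-> C -R-> C -R-> C  → end C, rejected
w3: Trace: D -L-> C -R-> C -L-> B -L-> C -L-> B -L-> C -L-> B -R-> E -L-> B -R-> E -L-> B -R-> E -L-> B -R-> E -R-> F -R-> F -R-> F  → end F, rejected

none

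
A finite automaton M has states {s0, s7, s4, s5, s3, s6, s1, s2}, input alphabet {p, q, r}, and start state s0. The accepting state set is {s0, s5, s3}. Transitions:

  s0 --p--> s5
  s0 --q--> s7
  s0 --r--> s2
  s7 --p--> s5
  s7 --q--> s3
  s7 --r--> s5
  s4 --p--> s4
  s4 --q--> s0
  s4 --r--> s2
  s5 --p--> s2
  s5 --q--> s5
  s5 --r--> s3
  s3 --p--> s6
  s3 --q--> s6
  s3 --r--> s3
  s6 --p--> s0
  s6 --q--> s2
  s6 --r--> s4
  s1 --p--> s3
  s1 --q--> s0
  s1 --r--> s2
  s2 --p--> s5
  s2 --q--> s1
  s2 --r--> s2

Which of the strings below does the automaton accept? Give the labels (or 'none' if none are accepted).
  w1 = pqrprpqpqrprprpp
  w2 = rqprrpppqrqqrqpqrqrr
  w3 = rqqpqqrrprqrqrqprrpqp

w3

w1:
  start at s0
  read 'p': s0 → s5
  read 'q': s5 → s5
  read 'r': s5 → s3
  read 'p': s3 → s6
  read 'r': s6 → s4
  read 'p': s4 → s4
  read 'q': s4 → s0
  read 'p': s0 → s5
  read 'q': s5 → s5
  read 'r': s5 → s3
  read 'p': s3 → s6
  read 'r': s6 → s4
  read 'p': s4 → s4
  read 'r': s4 → s2
  read 'p': s2 → s5
  read 'p': s5 → s2
  end s2, rejected
w2:
  start at s0
  read 'r': s0 → s2
  read 'q': s2 → s1
  read 'p': s1 → s3
  read 'r': s3 → s3
  read 'r': s3 → s3
  read 'p': s3 → s6
  read 'p': s6 → s0
  read 'p': s0 → s5
  read 'q': s5 → s5
  read 'r': s5 → s3
  read 'q': s3 → s6
  read 'q': s6 → s2
  read 'r': s2 → s2
  read 'q': s2 → s1
  read 'p': s1 → s3
  read 'q': s3 → s6
  read 'r': s6 → s4
  read 'q': s4 → s0
  read 'r': s0 → s2
  read 'r': s2 → s2
  end s2, rejected
w3:
  start at s0
  read 'r': s0 → s2
  read 'q': s2 → s1
  read 'q': s1 → s0
  read 'p': s0 → s5
  read 'q': s5 → s5
  read 'q': s5 → s5
  read 'r': s5 → s3
  read 'r': s3 → s3
  read 'p': s3 → s6
  read 'r': s6 → s4
  read 'q': s4 → s0
  read 'r': s0 → s2
  read 'q': s2 → s1
  read 'r': s1 → s2
  read 'q': s2 → s1
  read 'p': s1 → s3
  read 'r': s3 → s3
  read 'r': s3 → s3
  read 'p': s3 → s6
  read 'q': s6 → s2
  read 'p': s2 → s5
  end s5, accepted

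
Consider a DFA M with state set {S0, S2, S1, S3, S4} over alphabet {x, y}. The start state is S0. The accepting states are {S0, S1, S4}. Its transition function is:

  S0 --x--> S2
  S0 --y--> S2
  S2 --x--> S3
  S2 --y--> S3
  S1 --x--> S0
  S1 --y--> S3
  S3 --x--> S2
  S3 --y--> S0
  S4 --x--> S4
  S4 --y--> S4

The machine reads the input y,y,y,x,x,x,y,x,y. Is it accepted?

Trace: S0 -y-> S2 -y-> S3 -y-> S0 -x-> S2 -x-> S3 -x-> S2 -y-> S3 -x-> S2 -y-> S3
End state S3 is not accepting.

No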